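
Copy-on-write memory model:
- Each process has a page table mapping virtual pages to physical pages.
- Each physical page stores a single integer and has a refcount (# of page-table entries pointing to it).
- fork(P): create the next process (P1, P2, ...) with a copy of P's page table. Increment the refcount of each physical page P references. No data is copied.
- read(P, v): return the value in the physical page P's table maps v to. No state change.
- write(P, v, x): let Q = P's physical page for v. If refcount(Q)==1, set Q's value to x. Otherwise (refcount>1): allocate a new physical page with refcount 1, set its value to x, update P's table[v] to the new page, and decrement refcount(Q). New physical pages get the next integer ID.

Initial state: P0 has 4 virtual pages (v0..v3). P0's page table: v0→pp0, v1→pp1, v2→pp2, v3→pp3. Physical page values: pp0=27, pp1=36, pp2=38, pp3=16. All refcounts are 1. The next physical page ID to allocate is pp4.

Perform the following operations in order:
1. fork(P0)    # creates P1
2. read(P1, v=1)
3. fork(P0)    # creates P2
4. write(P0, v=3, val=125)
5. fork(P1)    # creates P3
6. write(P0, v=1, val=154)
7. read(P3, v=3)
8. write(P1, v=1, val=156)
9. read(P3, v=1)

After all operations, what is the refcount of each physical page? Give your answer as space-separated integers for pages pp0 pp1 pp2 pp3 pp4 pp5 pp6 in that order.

Op 1: fork(P0) -> P1. 4 ppages; refcounts: pp0:2 pp1:2 pp2:2 pp3:2
Op 2: read(P1, v1) -> 36. No state change.
Op 3: fork(P0) -> P2. 4 ppages; refcounts: pp0:3 pp1:3 pp2:3 pp3:3
Op 4: write(P0, v3, 125). refcount(pp3)=3>1 -> COPY to pp4. 5 ppages; refcounts: pp0:3 pp1:3 pp2:3 pp3:2 pp4:1
Op 5: fork(P1) -> P3. 5 ppages; refcounts: pp0:4 pp1:4 pp2:4 pp3:3 pp4:1
Op 6: write(P0, v1, 154). refcount(pp1)=4>1 -> COPY to pp5. 6 ppages; refcounts: pp0:4 pp1:3 pp2:4 pp3:3 pp4:1 pp5:1
Op 7: read(P3, v3) -> 16. No state change.
Op 8: write(P1, v1, 156). refcount(pp1)=3>1 -> COPY to pp6. 7 ppages; refcounts: pp0:4 pp1:2 pp2:4 pp3:3 pp4:1 pp5:1 pp6:1
Op 9: read(P3, v1) -> 36. No state change.

Answer: 4 2 4 3 1 1 1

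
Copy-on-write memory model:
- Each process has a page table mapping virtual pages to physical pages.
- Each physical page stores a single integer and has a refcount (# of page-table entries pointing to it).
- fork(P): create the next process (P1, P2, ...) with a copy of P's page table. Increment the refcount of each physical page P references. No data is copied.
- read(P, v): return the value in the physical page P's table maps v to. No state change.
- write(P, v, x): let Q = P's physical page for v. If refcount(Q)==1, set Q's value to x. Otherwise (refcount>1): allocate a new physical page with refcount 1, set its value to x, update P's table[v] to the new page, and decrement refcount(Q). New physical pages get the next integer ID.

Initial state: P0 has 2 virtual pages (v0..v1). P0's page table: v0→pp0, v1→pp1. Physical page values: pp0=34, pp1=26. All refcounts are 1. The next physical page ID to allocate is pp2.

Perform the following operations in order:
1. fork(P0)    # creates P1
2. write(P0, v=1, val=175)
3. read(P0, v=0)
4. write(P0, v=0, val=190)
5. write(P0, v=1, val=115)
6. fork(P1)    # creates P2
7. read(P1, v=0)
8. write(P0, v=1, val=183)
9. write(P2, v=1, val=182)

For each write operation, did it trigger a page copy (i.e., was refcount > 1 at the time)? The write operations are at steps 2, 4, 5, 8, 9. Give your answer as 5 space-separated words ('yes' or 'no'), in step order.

Op 1: fork(P0) -> P1. 2 ppages; refcounts: pp0:2 pp1:2
Op 2: write(P0, v1, 175). refcount(pp1)=2>1 -> COPY to pp2. 3 ppages; refcounts: pp0:2 pp1:1 pp2:1
Op 3: read(P0, v0) -> 34. No state change.
Op 4: write(P0, v0, 190). refcount(pp0)=2>1 -> COPY to pp3. 4 ppages; refcounts: pp0:1 pp1:1 pp2:1 pp3:1
Op 5: write(P0, v1, 115). refcount(pp2)=1 -> write in place. 4 ppages; refcounts: pp0:1 pp1:1 pp2:1 pp3:1
Op 6: fork(P1) -> P2. 4 ppages; refcounts: pp0:2 pp1:2 pp2:1 pp3:1
Op 7: read(P1, v0) -> 34. No state change.
Op 8: write(P0, v1, 183). refcount(pp2)=1 -> write in place. 4 ppages; refcounts: pp0:2 pp1:2 pp2:1 pp3:1
Op 9: write(P2, v1, 182). refcount(pp1)=2>1 -> COPY to pp4. 5 ppages; refcounts: pp0:2 pp1:1 pp2:1 pp3:1 pp4:1

yes yes no no yes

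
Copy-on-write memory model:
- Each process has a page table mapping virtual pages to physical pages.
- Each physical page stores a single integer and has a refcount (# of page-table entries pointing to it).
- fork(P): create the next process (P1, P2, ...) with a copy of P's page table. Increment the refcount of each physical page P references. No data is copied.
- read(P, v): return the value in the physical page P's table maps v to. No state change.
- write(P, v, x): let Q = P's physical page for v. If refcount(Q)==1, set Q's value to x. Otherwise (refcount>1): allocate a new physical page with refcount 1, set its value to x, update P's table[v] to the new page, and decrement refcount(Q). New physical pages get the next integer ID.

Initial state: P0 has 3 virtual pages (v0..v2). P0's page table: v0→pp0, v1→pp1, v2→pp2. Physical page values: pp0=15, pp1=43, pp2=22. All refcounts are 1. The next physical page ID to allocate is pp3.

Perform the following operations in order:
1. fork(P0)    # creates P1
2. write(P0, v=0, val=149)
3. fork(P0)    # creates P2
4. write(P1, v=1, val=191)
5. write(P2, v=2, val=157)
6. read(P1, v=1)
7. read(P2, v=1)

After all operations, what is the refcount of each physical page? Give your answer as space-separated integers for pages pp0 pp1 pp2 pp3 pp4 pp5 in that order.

Op 1: fork(P0) -> P1. 3 ppages; refcounts: pp0:2 pp1:2 pp2:2
Op 2: write(P0, v0, 149). refcount(pp0)=2>1 -> COPY to pp3. 4 ppages; refcounts: pp0:1 pp1:2 pp2:2 pp3:1
Op 3: fork(P0) -> P2. 4 ppages; refcounts: pp0:1 pp1:3 pp2:3 pp3:2
Op 4: write(P1, v1, 191). refcount(pp1)=3>1 -> COPY to pp4. 5 ppages; refcounts: pp0:1 pp1:2 pp2:3 pp3:2 pp4:1
Op 5: write(P2, v2, 157). refcount(pp2)=3>1 -> COPY to pp5. 6 ppages; refcounts: pp0:1 pp1:2 pp2:2 pp3:2 pp4:1 pp5:1
Op 6: read(P1, v1) -> 191. No state change.
Op 7: read(P2, v1) -> 43. No state change.

Answer: 1 2 2 2 1 1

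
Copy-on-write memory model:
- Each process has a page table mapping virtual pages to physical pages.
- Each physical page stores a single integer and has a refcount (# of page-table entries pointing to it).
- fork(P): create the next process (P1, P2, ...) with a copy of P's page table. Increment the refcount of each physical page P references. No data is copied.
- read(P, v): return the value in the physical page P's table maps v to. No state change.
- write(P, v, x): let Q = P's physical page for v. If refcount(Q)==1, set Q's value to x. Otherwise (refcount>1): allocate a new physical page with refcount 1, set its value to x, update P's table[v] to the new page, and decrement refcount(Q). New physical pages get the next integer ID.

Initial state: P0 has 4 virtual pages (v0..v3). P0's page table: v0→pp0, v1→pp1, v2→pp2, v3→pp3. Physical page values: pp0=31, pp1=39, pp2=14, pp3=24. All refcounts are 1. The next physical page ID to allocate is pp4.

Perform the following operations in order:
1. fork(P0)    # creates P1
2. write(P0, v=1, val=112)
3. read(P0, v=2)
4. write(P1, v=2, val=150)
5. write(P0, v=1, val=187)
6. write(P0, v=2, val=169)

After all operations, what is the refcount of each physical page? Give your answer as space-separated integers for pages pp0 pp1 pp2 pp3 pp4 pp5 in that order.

Answer: 2 1 1 2 1 1

Derivation:
Op 1: fork(P0) -> P1. 4 ppages; refcounts: pp0:2 pp1:2 pp2:2 pp3:2
Op 2: write(P0, v1, 112). refcount(pp1)=2>1 -> COPY to pp4. 5 ppages; refcounts: pp0:2 pp1:1 pp2:2 pp3:2 pp4:1
Op 3: read(P0, v2) -> 14. No state change.
Op 4: write(P1, v2, 150). refcount(pp2)=2>1 -> COPY to pp5. 6 ppages; refcounts: pp0:2 pp1:1 pp2:1 pp3:2 pp4:1 pp5:1
Op 5: write(P0, v1, 187). refcount(pp4)=1 -> write in place. 6 ppages; refcounts: pp0:2 pp1:1 pp2:1 pp3:2 pp4:1 pp5:1
Op 6: write(P0, v2, 169). refcount(pp2)=1 -> write in place. 6 ppages; refcounts: pp0:2 pp1:1 pp2:1 pp3:2 pp4:1 pp5:1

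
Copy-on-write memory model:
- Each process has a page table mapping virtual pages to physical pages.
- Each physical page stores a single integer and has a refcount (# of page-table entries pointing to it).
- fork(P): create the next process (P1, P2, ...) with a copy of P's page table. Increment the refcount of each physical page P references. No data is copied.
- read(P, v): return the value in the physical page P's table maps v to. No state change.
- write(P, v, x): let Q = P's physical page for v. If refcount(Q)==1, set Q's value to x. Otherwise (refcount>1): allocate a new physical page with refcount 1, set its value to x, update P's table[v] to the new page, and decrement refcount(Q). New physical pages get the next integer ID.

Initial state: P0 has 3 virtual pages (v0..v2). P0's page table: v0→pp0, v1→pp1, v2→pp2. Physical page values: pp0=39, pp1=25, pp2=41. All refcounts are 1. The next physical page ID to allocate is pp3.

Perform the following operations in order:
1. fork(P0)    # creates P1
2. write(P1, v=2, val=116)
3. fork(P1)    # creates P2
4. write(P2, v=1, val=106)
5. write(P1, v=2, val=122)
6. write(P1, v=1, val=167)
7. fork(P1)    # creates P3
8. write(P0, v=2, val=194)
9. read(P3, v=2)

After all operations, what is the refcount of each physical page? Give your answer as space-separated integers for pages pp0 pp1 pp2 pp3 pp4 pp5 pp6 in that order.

Answer: 4 1 1 1 1 2 2

Derivation:
Op 1: fork(P0) -> P1. 3 ppages; refcounts: pp0:2 pp1:2 pp2:2
Op 2: write(P1, v2, 116). refcount(pp2)=2>1 -> COPY to pp3. 4 ppages; refcounts: pp0:2 pp1:2 pp2:1 pp3:1
Op 3: fork(P1) -> P2. 4 ppages; refcounts: pp0:3 pp1:3 pp2:1 pp3:2
Op 4: write(P2, v1, 106). refcount(pp1)=3>1 -> COPY to pp4. 5 ppages; refcounts: pp0:3 pp1:2 pp2:1 pp3:2 pp4:1
Op 5: write(P1, v2, 122). refcount(pp3)=2>1 -> COPY to pp5. 6 ppages; refcounts: pp0:3 pp1:2 pp2:1 pp3:1 pp4:1 pp5:1
Op 6: write(P1, v1, 167). refcount(pp1)=2>1 -> COPY to pp6. 7 ppages; refcounts: pp0:3 pp1:1 pp2:1 pp3:1 pp4:1 pp5:1 pp6:1
Op 7: fork(P1) -> P3. 7 ppages; refcounts: pp0:4 pp1:1 pp2:1 pp3:1 pp4:1 pp5:2 pp6:2
Op 8: write(P0, v2, 194). refcount(pp2)=1 -> write in place. 7 ppages; refcounts: pp0:4 pp1:1 pp2:1 pp3:1 pp4:1 pp5:2 pp6:2
Op 9: read(P3, v2) -> 122. No state change.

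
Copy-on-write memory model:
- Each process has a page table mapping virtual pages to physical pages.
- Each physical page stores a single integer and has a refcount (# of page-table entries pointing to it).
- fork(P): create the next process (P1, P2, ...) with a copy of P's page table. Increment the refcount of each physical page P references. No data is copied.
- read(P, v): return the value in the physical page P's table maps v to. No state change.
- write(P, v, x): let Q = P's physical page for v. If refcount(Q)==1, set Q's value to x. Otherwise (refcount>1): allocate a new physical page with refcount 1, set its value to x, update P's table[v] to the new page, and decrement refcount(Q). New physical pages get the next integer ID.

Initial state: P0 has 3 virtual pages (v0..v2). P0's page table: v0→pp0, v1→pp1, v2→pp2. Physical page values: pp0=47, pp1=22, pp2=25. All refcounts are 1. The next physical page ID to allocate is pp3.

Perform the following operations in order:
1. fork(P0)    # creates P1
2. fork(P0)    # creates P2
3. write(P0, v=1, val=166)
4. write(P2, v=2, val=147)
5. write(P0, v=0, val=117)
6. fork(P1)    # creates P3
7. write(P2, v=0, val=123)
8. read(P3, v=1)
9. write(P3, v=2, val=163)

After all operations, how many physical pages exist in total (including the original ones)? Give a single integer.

Op 1: fork(P0) -> P1. 3 ppages; refcounts: pp0:2 pp1:2 pp2:2
Op 2: fork(P0) -> P2. 3 ppages; refcounts: pp0:3 pp1:3 pp2:3
Op 3: write(P0, v1, 166). refcount(pp1)=3>1 -> COPY to pp3. 4 ppages; refcounts: pp0:3 pp1:2 pp2:3 pp3:1
Op 4: write(P2, v2, 147). refcount(pp2)=3>1 -> COPY to pp4. 5 ppages; refcounts: pp0:3 pp1:2 pp2:2 pp3:1 pp4:1
Op 5: write(P0, v0, 117). refcount(pp0)=3>1 -> COPY to pp5. 6 ppages; refcounts: pp0:2 pp1:2 pp2:2 pp3:1 pp4:1 pp5:1
Op 6: fork(P1) -> P3. 6 ppages; refcounts: pp0:3 pp1:3 pp2:3 pp3:1 pp4:1 pp5:1
Op 7: write(P2, v0, 123). refcount(pp0)=3>1 -> COPY to pp6. 7 ppages; refcounts: pp0:2 pp1:3 pp2:3 pp3:1 pp4:1 pp5:1 pp6:1
Op 8: read(P3, v1) -> 22. No state change.
Op 9: write(P3, v2, 163). refcount(pp2)=3>1 -> COPY to pp7. 8 ppages; refcounts: pp0:2 pp1:3 pp2:2 pp3:1 pp4:1 pp5:1 pp6:1 pp7:1

Answer: 8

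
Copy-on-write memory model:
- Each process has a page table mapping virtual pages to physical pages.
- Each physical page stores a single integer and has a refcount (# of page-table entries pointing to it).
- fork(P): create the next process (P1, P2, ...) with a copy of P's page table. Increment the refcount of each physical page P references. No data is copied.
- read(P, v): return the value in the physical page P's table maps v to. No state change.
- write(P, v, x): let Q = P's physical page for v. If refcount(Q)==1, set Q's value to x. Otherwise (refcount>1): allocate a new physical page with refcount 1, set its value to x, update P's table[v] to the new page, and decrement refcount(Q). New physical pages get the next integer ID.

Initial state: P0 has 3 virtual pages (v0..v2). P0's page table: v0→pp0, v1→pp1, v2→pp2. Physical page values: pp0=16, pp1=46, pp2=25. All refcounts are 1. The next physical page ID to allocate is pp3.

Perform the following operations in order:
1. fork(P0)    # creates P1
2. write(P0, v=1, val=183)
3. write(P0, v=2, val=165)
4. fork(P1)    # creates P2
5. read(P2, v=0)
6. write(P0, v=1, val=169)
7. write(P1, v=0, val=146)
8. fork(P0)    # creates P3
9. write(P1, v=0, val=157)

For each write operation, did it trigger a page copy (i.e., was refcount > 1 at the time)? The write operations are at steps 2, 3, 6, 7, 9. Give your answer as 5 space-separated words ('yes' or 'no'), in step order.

Op 1: fork(P0) -> P1. 3 ppages; refcounts: pp0:2 pp1:2 pp2:2
Op 2: write(P0, v1, 183). refcount(pp1)=2>1 -> COPY to pp3. 4 ppages; refcounts: pp0:2 pp1:1 pp2:2 pp3:1
Op 3: write(P0, v2, 165). refcount(pp2)=2>1 -> COPY to pp4. 5 ppages; refcounts: pp0:2 pp1:1 pp2:1 pp3:1 pp4:1
Op 4: fork(P1) -> P2. 5 ppages; refcounts: pp0:3 pp1:2 pp2:2 pp3:1 pp4:1
Op 5: read(P2, v0) -> 16. No state change.
Op 6: write(P0, v1, 169). refcount(pp3)=1 -> write in place. 5 ppages; refcounts: pp0:3 pp1:2 pp2:2 pp3:1 pp4:1
Op 7: write(P1, v0, 146). refcount(pp0)=3>1 -> COPY to pp5. 6 ppages; refcounts: pp0:2 pp1:2 pp2:2 pp3:1 pp4:1 pp5:1
Op 8: fork(P0) -> P3. 6 ppages; refcounts: pp0:3 pp1:2 pp2:2 pp3:2 pp4:2 pp5:1
Op 9: write(P1, v0, 157). refcount(pp5)=1 -> write in place. 6 ppages; refcounts: pp0:3 pp1:2 pp2:2 pp3:2 pp4:2 pp5:1

yes yes no yes no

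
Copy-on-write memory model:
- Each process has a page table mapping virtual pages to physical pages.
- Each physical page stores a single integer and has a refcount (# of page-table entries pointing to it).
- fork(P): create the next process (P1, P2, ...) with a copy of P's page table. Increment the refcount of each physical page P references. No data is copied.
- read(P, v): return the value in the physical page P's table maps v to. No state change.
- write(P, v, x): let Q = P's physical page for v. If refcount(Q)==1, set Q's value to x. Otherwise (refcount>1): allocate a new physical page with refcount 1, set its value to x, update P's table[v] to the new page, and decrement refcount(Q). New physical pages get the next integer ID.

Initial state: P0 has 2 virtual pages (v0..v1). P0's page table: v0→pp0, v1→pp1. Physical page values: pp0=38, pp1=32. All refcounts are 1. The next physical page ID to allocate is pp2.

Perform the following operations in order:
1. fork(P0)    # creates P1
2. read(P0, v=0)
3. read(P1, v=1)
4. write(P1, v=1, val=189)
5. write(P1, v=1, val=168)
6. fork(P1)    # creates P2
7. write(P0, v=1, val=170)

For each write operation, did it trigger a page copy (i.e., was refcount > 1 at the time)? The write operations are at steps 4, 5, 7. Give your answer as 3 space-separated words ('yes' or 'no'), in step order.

Op 1: fork(P0) -> P1. 2 ppages; refcounts: pp0:2 pp1:2
Op 2: read(P0, v0) -> 38. No state change.
Op 3: read(P1, v1) -> 32. No state change.
Op 4: write(P1, v1, 189). refcount(pp1)=2>1 -> COPY to pp2. 3 ppages; refcounts: pp0:2 pp1:1 pp2:1
Op 5: write(P1, v1, 168). refcount(pp2)=1 -> write in place. 3 ppages; refcounts: pp0:2 pp1:1 pp2:1
Op 6: fork(P1) -> P2. 3 ppages; refcounts: pp0:3 pp1:1 pp2:2
Op 7: write(P0, v1, 170). refcount(pp1)=1 -> write in place. 3 ppages; refcounts: pp0:3 pp1:1 pp2:2

yes no no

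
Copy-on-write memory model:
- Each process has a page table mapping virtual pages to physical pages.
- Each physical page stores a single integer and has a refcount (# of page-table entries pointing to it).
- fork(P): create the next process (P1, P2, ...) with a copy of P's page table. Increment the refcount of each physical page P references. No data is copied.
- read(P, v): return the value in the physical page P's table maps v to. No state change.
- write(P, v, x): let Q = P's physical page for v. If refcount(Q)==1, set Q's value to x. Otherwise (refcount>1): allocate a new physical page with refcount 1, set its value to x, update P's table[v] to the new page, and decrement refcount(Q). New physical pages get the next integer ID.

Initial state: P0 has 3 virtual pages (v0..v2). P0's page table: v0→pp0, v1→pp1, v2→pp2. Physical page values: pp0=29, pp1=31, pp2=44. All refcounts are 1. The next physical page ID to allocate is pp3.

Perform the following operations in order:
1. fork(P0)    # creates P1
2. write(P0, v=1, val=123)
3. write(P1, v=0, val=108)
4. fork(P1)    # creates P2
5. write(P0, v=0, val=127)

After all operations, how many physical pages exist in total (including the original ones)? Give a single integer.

Op 1: fork(P0) -> P1. 3 ppages; refcounts: pp0:2 pp1:2 pp2:2
Op 2: write(P0, v1, 123). refcount(pp1)=2>1 -> COPY to pp3. 4 ppages; refcounts: pp0:2 pp1:1 pp2:2 pp3:1
Op 3: write(P1, v0, 108). refcount(pp0)=2>1 -> COPY to pp4. 5 ppages; refcounts: pp0:1 pp1:1 pp2:2 pp3:1 pp4:1
Op 4: fork(P1) -> P2. 5 ppages; refcounts: pp0:1 pp1:2 pp2:3 pp3:1 pp4:2
Op 5: write(P0, v0, 127). refcount(pp0)=1 -> write in place. 5 ppages; refcounts: pp0:1 pp1:2 pp2:3 pp3:1 pp4:2

Answer: 5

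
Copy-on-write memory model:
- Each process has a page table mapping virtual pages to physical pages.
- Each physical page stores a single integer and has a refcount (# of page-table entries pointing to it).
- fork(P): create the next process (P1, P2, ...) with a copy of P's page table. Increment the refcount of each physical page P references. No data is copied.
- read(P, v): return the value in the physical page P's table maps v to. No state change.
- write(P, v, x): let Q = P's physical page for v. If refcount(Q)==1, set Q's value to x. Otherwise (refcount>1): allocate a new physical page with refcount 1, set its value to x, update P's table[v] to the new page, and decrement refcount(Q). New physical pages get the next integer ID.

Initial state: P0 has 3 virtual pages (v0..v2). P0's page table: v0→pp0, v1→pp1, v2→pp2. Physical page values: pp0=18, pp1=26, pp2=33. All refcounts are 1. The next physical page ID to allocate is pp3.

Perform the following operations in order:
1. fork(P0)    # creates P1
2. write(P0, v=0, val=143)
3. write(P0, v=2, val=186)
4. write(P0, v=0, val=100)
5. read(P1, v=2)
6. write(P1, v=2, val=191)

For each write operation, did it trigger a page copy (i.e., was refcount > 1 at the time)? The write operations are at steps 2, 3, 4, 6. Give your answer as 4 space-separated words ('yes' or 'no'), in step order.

Op 1: fork(P0) -> P1. 3 ppages; refcounts: pp0:2 pp1:2 pp2:2
Op 2: write(P0, v0, 143). refcount(pp0)=2>1 -> COPY to pp3. 4 ppages; refcounts: pp0:1 pp1:2 pp2:2 pp3:1
Op 3: write(P0, v2, 186). refcount(pp2)=2>1 -> COPY to pp4. 5 ppages; refcounts: pp0:1 pp1:2 pp2:1 pp3:1 pp4:1
Op 4: write(P0, v0, 100). refcount(pp3)=1 -> write in place. 5 ppages; refcounts: pp0:1 pp1:2 pp2:1 pp3:1 pp4:1
Op 5: read(P1, v2) -> 33. No state change.
Op 6: write(P1, v2, 191). refcount(pp2)=1 -> write in place. 5 ppages; refcounts: pp0:1 pp1:2 pp2:1 pp3:1 pp4:1

yes yes no no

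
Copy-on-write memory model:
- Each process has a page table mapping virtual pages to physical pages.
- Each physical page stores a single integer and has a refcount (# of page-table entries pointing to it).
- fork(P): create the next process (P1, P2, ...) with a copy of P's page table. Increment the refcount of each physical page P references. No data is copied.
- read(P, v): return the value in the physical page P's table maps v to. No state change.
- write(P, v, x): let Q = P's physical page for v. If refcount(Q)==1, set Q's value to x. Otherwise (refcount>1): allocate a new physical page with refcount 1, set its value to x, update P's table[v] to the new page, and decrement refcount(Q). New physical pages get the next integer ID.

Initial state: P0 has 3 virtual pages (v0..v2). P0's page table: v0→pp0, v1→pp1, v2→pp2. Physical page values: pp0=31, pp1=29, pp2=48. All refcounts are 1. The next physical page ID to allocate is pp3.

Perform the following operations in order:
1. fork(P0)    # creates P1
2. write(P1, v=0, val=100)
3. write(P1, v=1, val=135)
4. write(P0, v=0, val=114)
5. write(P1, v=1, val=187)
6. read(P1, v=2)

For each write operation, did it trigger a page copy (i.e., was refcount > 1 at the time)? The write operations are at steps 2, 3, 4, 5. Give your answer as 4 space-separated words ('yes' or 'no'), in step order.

Op 1: fork(P0) -> P1. 3 ppages; refcounts: pp0:2 pp1:2 pp2:2
Op 2: write(P1, v0, 100). refcount(pp0)=2>1 -> COPY to pp3. 4 ppages; refcounts: pp0:1 pp1:2 pp2:2 pp3:1
Op 3: write(P1, v1, 135). refcount(pp1)=2>1 -> COPY to pp4. 5 ppages; refcounts: pp0:1 pp1:1 pp2:2 pp3:1 pp4:1
Op 4: write(P0, v0, 114). refcount(pp0)=1 -> write in place. 5 ppages; refcounts: pp0:1 pp1:1 pp2:2 pp3:1 pp4:1
Op 5: write(P1, v1, 187). refcount(pp4)=1 -> write in place. 5 ppages; refcounts: pp0:1 pp1:1 pp2:2 pp3:1 pp4:1
Op 6: read(P1, v2) -> 48. No state change.

yes yes no no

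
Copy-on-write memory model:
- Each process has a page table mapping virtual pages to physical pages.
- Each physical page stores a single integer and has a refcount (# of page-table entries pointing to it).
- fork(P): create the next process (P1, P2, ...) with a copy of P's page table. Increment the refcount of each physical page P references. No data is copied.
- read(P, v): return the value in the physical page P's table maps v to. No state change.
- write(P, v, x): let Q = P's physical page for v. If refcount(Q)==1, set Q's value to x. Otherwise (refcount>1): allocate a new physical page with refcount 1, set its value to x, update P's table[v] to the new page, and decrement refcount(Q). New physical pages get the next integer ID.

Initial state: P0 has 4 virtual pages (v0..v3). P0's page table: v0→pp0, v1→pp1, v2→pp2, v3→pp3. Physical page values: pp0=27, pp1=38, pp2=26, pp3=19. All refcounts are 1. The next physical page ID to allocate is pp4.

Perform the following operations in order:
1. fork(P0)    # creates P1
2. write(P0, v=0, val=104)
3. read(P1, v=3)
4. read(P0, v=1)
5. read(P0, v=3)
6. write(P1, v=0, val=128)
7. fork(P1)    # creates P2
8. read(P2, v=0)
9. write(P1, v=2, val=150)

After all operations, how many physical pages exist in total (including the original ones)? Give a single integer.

Answer: 6

Derivation:
Op 1: fork(P0) -> P1. 4 ppages; refcounts: pp0:2 pp1:2 pp2:2 pp3:2
Op 2: write(P0, v0, 104). refcount(pp0)=2>1 -> COPY to pp4. 5 ppages; refcounts: pp0:1 pp1:2 pp2:2 pp3:2 pp4:1
Op 3: read(P1, v3) -> 19. No state change.
Op 4: read(P0, v1) -> 38. No state change.
Op 5: read(P0, v3) -> 19. No state change.
Op 6: write(P1, v0, 128). refcount(pp0)=1 -> write in place. 5 ppages; refcounts: pp0:1 pp1:2 pp2:2 pp3:2 pp4:1
Op 7: fork(P1) -> P2. 5 ppages; refcounts: pp0:2 pp1:3 pp2:3 pp3:3 pp4:1
Op 8: read(P2, v0) -> 128. No state change.
Op 9: write(P1, v2, 150). refcount(pp2)=3>1 -> COPY to pp5. 6 ppages; refcounts: pp0:2 pp1:3 pp2:2 pp3:3 pp4:1 pp5:1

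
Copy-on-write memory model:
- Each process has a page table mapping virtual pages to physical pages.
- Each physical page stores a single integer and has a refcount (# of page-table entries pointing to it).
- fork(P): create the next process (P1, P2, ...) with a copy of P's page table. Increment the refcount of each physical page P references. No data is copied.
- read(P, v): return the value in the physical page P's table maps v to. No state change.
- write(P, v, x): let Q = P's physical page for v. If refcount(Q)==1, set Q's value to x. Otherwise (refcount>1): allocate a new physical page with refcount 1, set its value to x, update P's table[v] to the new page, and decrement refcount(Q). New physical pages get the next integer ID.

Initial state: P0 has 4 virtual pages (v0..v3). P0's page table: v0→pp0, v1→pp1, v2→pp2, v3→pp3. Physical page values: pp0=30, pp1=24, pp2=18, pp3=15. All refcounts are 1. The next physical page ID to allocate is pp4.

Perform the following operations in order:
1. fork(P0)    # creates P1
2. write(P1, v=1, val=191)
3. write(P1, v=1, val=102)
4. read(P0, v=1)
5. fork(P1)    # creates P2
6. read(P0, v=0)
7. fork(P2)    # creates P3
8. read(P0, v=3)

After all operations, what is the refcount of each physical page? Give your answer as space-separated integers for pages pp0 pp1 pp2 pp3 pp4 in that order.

Op 1: fork(P0) -> P1. 4 ppages; refcounts: pp0:2 pp1:2 pp2:2 pp3:2
Op 2: write(P1, v1, 191). refcount(pp1)=2>1 -> COPY to pp4. 5 ppages; refcounts: pp0:2 pp1:1 pp2:2 pp3:2 pp4:1
Op 3: write(P1, v1, 102). refcount(pp4)=1 -> write in place. 5 ppages; refcounts: pp0:2 pp1:1 pp2:2 pp3:2 pp4:1
Op 4: read(P0, v1) -> 24. No state change.
Op 5: fork(P1) -> P2. 5 ppages; refcounts: pp0:3 pp1:1 pp2:3 pp3:3 pp4:2
Op 6: read(P0, v0) -> 30. No state change.
Op 7: fork(P2) -> P3. 5 ppages; refcounts: pp0:4 pp1:1 pp2:4 pp3:4 pp4:3
Op 8: read(P0, v3) -> 15. No state change.

Answer: 4 1 4 4 3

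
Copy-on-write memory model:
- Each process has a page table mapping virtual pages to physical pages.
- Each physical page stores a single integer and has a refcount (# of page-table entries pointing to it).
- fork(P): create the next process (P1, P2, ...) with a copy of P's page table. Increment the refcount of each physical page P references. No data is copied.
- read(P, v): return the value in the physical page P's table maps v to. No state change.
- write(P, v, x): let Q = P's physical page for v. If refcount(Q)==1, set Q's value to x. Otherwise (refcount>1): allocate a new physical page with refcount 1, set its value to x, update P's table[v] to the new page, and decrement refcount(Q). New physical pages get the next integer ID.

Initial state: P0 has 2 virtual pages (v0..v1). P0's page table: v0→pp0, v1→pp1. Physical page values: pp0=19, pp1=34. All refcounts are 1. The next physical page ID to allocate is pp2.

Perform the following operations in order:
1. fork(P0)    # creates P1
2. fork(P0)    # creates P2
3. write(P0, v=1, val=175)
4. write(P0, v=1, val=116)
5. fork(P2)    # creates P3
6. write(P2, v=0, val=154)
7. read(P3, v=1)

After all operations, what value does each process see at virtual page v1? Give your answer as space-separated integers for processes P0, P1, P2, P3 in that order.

Answer: 116 34 34 34

Derivation:
Op 1: fork(P0) -> P1. 2 ppages; refcounts: pp0:2 pp1:2
Op 2: fork(P0) -> P2. 2 ppages; refcounts: pp0:3 pp1:3
Op 3: write(P0, v1, 175). refcount(pp1)=3>1 -> COPY to pp2. 3 ppages; refcounts: pp0:3 pp1:2 pp2:1
Op 4: write(P0, v1, 116). refcount(pp2)=1 -> write in place. 3 ppages; refcounts: pp0:3 pp1:2 pp2:1
Op 5: fork(P2) -> P3. 3 ppages; refcounts: pp0:4 pp1:3 pp2:1
Op 6: write(P2, v0, 154). refcount(pp0)=4>1 -> COPY to pp3. 4 ppages; refcounts: pp0:3 pp1:3 pp2:1 pp3:1
Op 7: read(P3, v1) -> 34. No state change.
P0: v1 -> pp2 = 116
P1: v1 -> pp1 = 34
P2: v1 -> pp1 = 34
P3: v1 -> pp1 = 34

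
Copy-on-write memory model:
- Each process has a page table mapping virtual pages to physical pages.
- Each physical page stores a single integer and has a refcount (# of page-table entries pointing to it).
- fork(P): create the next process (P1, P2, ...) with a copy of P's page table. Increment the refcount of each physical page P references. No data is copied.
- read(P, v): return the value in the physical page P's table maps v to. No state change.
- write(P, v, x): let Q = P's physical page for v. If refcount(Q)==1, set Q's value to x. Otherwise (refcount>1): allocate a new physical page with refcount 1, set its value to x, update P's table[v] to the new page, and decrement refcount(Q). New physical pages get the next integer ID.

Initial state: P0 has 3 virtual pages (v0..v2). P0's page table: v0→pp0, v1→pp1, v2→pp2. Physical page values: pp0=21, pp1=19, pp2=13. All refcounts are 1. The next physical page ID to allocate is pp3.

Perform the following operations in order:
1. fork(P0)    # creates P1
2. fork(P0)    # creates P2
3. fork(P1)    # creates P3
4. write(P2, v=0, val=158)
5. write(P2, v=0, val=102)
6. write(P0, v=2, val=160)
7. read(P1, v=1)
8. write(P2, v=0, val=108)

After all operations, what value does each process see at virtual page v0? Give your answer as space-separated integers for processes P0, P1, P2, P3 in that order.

Answer: 21 21 108 21

Derivation:
Op 1: fork(P0) -> P1. 3 ppages; refcounts: pp0:2 pp1:2 pp2:2
Op 2: fork(P0) -> P2. 3 ppages; refcounts: pp0:3 pp1:3 pp2:3
Op 3: fork(P1) -> P3. 3 ppages; refcounts: pp0:4 pp1:4 pp2:4
Op 4: write(P2, v0, 158). refcount(pp0)=4>1 -> COPY to pp3. 4 ppages; refcounts: pp0:3 pp1:4 pp2:4 pp3:1
Op 5: write(P2, v0, 102). refcount(pp3)=1 -> write in place. 4 ppages; refcounts: pp0:3 pp1:4 pp2:4 pp3:1
Op 6: write(P0, v2, 160). refcount(pp2)=4>1 -> COPY to pp4. 5 ppages; refcounts: pp0:3 pp1:4 pp2:3 pp3:1 pp4:1
Op 7: read(P1, v1) -> 19. No state change.
Op 8: write(P2, v0, 108). refcount(pp3)=1 -> write in place. 5 ppages; refcounts: pp0:3 pp1:4 pp2:3 pp3:1 pp4:1
P0: v0 -> pp0 = 21
P1: v0 -> pp0 = 21
P2: v0 -> pp3 = 108
P3: v0 -> pp0 = 21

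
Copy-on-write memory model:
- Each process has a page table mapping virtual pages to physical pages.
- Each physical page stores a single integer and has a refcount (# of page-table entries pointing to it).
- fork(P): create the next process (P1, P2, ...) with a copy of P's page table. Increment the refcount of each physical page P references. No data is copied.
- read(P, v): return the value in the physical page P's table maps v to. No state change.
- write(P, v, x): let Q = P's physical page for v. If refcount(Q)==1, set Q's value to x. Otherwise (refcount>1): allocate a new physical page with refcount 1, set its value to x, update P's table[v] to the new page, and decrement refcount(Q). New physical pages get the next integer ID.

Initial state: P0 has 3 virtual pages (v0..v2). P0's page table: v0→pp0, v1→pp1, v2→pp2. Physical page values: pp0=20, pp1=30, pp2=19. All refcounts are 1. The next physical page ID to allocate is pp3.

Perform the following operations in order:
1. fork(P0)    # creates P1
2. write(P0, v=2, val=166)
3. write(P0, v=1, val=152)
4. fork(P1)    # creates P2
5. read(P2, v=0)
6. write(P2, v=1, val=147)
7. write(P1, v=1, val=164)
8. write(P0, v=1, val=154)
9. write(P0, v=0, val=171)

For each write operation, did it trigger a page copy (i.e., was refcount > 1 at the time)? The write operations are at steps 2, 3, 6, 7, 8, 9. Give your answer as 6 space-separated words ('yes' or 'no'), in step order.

Op 1: fork(P0) -> P1. 3 ppages; refcounts: pp0:2 pp1:2 pp2:2
Op 2: write(P0, v2, 166). refcount(pp2)=2>1 -> COPY to pp3. 4 ppages; refcounts: pp0:2 pp1:2 pp2:1 pp3:1
Op 3: write(P0, v1, 152). refcount(pp1)=2>1 -> COPY to pp4. 5 ppages; refcounts: pp0:2 pp1:1 pp2:1 pp3:1 pp4:1
Op 4: fork(P1) -> P2. 5 ppages; refcounts: pp0:3 pp1:2 pp2:2 pp3:1 pp4:1
Op 5: read(P2, v0) -> 20. No state change.
Op 6: write(P2, v1, 147). refcount(pp1)=2>1 -> COPY to pp5. 6 ppages; refcounts: pp0:3 pp1:1 pp2:2 pp3:1 pp4:1 pp5:1
Op 7: write(P1, v1, 164). refcount(pp1)=1 -> write in place. 6 ppages; refcounts: pp0:3 pp1:1 pp2:2 pp3:1 pp4:1 pp5:1
Op 8: write(P0, v1, 154). refcount(pp4)=1 -> write in place. 6 ppages; refcounts: pp0:3 pp1:1 pp2:2 pp3:1 pp4:1 pp5:1
Op 9: write(P0, v0, 171). refcount(pp0)=3>1 -> COPY to pp6. 7 ppages; refcounts: pp0:2 pp1:1 pp2:2 pp3:1 pp4:1 pp5:1 pp6:1

yes yes yes no no yes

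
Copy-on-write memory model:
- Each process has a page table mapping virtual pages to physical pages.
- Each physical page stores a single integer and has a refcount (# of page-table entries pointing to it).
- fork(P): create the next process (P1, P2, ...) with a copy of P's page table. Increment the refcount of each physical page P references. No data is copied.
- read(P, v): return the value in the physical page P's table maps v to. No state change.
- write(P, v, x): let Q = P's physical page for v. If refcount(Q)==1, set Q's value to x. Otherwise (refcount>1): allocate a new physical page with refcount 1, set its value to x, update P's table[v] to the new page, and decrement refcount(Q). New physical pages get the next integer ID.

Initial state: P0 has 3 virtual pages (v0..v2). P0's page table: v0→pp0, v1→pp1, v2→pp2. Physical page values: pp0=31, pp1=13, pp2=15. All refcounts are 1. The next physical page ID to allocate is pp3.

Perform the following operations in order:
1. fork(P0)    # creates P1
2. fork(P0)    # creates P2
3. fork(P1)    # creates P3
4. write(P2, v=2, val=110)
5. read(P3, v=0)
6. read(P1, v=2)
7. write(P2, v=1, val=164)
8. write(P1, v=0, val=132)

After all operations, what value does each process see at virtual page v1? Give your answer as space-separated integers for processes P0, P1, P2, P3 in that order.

Op 1: fork(P0) -> P1. 3 ppages; refcounts: pp0:2 pp1:2 pp2:2
Op 2: fork(P0) -> P2. 3 ppages; refcounts: pp0:3 pp1:3 pp2:3
Op 3: fork(P1) -> P3. 3 ppages; refcounts: pp0:4 pp1:4 pp2:4
Op 4: write(P2, v2, 110). refcount(pp2)=4>1 -> COPY to pp3. 4 ppages; refcounts: pp0:4 pp1:4 pp2:3 pp3:1
Op 5: read(P3, v0) -> 31. No state change.
Op 6: read(P1, v2) -> 15. No state change.
Op 7: write(P2, v1, 164). refcount(pp1)=4>1 -> COPY to pp4. 5 ppages; refcounts: pp0:4 pp1:3 pp2:3 pp3:1 pp4:1
Op 8: write(P1, v0, 132). refcount(pp0)=4>1 -> COPY to pp5. 6 ppages; refcounts: pp0:3 pp1:3 pp2:3 pp3:1 pp4:1 pp5:1
P0: v1 -> pp1 = 13
P1: v1 -> pp1 = 13
P2: v1 -> pp4 = 164
P3: v1 -> pp1 = 13

Answer: 13 13 164 13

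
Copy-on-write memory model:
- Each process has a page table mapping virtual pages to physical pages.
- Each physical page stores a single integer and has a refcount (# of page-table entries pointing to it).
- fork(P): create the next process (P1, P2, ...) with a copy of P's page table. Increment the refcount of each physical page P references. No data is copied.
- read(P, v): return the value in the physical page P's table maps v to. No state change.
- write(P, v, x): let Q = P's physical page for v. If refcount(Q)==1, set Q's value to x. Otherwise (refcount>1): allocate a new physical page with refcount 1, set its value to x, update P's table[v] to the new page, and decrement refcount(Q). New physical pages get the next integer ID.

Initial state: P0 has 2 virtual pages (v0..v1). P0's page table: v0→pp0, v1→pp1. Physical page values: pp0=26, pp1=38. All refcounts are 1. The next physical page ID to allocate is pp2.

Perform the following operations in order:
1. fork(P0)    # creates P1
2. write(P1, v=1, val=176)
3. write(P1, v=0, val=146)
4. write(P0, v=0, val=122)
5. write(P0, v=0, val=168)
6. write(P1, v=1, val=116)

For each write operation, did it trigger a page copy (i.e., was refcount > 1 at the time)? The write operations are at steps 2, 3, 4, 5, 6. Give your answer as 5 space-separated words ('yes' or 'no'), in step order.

Op 1: fork(P0) -> P1. 2 ppages; refcounts: pp0:2 pp1:2
Op 2: write(P1, v1, 176). refcount(pp1)=2>1 -> COPY to pp2. 3 ppages; refcounts: pp0:2 pp1:1 pp2:1
Op 3: write(P1, v0, 146). refcount(pp0)=2>1 -> COPY to pp3. 4 ppages; refcounts: pp0:1 pp1:1 pp2:1 pp3:1
Op 4: write(P0, v0, 122). refcount(pp0)=1 -> write in place. 4 ppages; refcounts: pp0:1 pp1:1 pp2:1 pp3:1
Op 5: write(P0, v0, 168). refcount(pp0)=1 -> write in place. 4 ppages; refcounts: pp0:1 pp1:1 pp2:1 pp3:1
Op 6: write(P1, v1, 116). refcount(pp2)=1 -> write in place. 4 ppages; refcounts: pp0:1 pp1:1 pp2:1 pp3:1

yes yes no no no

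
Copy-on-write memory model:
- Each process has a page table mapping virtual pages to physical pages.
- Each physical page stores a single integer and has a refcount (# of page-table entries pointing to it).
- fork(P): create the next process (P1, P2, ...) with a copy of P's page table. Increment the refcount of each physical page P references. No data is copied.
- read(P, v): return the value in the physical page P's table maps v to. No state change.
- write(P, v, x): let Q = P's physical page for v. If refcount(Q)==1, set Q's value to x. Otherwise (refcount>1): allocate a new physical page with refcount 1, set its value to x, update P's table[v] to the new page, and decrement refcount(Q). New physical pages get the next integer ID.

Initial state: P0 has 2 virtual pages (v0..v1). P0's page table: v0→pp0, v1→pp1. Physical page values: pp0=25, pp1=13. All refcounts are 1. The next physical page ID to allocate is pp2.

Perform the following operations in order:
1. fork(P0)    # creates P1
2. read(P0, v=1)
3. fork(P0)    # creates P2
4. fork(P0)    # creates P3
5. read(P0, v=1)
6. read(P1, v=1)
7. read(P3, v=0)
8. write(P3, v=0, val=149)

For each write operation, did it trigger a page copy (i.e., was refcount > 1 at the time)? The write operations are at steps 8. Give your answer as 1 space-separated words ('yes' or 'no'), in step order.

Op 1: fork(P0) -> P1. 2 ppages; refcounts: pp0:2 pp1:2
Op 2: read(P0, v1) -> 13. No state change.
Op 3: fork(P0) -> P2. 2 ppages; refcounts: pp0:3 pp1:3
Op 4: fork(P0) -> P3. 2 ppages; refcounts: pp0:4 pp1:4
Op 5: read(P0, v1) -> 13. No state change.
Op 6: read(P1, v1) -> 13. No state change.
Op 7: read(P3, v0) -> 25. No state change.
Op 8: write(P3, v0, 149). refcount(pp0)=4>1 -> COPY to pp2. 3 ppages; refcounts: pp0:3 pp1:4 pp2:1

yes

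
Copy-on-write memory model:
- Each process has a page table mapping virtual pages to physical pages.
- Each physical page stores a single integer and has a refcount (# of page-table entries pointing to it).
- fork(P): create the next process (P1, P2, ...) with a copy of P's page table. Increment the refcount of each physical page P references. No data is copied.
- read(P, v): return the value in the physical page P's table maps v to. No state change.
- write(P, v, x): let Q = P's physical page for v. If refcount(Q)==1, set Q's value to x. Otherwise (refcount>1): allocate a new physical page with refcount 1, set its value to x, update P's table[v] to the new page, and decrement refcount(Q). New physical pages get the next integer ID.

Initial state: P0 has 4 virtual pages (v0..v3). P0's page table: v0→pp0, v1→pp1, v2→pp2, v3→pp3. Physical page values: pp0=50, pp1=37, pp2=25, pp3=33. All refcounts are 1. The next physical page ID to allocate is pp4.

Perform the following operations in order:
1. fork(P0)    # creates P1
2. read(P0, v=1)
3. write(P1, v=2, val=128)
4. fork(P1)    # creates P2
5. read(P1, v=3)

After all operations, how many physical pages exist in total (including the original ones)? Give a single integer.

Op 1: fork(P0) -> P1. 4 ppages; refcounts: pp0:2 pp1:2 pp2:2 pp3:2
Op 2: read(P0, v1) -> 37. No state change.
Op 3: write(P1, v2, 128). refcount(pp2)=2>1 -> COPY to pp4. 5 ppages; refcounts: pp0:2 pp1:2 pp2:1 pp3:2 pp4:1
Op 4: fork(P1) -> P2. 5 ppages; refcounts: pp0:3 pp1:3 pp2:1 pp3:3 pp4:2
Op 5: read(P1, v3) -> 33. No state change.

Answer: 5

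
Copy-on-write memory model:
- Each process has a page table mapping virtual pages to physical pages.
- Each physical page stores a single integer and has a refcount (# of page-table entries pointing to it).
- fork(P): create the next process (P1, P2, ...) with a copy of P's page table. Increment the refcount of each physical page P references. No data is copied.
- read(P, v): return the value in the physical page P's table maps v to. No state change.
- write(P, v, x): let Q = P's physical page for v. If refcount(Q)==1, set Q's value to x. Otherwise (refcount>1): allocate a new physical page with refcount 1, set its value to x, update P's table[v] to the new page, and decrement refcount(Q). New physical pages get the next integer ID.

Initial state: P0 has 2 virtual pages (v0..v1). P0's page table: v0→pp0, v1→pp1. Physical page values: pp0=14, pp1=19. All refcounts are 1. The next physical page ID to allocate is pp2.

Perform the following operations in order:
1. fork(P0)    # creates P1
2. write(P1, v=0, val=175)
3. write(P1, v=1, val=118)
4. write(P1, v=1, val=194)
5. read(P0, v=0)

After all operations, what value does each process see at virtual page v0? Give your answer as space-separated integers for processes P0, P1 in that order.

Op 1: fork(P0) -> P1. 2 ppages; refcounts: pp0:2 pp1:2
Op 2: write(P1, v0, 175). refcount(pp0)=2>1 -> COPY to pp2. 3 ppages; refcounts: pp0:1 pp1:2 pp2:1
Op 3: write(P1, v1, 118). refcount(pp1)=2>1 -> COPY to pp3. 4 ppages; refcounts: pp0:1 pp1:1 pp2:1 pp3:1
Op 4: write(P1, v1, 194). refcount(pp3)=1 -> write in place. 4 ppages; refcounts: pp0:1 pp1:1 pp2:1 pp3:1
Op 5: read(P0, v0) -> 14. No state change.
P0: v0 -> pp0 = 14
P1: v0 -> pp2 = 175

Answer: 14 175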